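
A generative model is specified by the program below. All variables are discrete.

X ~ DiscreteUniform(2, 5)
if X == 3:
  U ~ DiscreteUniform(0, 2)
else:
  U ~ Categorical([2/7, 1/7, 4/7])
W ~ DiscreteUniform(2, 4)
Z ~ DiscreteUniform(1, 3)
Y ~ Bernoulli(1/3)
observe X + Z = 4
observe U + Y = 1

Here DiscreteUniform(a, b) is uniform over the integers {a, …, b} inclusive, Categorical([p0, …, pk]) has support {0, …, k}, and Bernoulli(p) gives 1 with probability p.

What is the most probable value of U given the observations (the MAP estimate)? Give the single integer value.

Enumerate traces; 12 have nonzero weight after conditioning:
  (X=2, U=0, W=2, Z=2, Y=1) weight 1/378
  (X=2, U=0, W=3, Z=2, Y=1) weight 1/378
  (X=2, U=0, W=4, Z=2, Y=1) weight 1/378
  (X=2, U=1, W=2, Z=2, Y=0) weight 1/378
  (X=2, U=1, W=3, Z=2, Y=0) weight 1/378
  (X=2, U=1, W=4, Z=2, Y=0) weight 1/378
  (X=3, U=0, W=2, Z=1, Y=1) weight 1/324
  (X=3, U=0, W=3, Z=1, Y=1) weight 1/324
  … 4 more
Group by U:
  weight(U=0) = 13/756
  weight(U=1) = 5/189
Total weight = 13/756 + 5/189 = 11/252
P(U=0 | obs) = 13/756 / 11/252 = 13/33
P(U=1 | obs) = 5/189 / 11/252 = 20/33
argmax = 1

argmax_v P(U = v | obs) = 1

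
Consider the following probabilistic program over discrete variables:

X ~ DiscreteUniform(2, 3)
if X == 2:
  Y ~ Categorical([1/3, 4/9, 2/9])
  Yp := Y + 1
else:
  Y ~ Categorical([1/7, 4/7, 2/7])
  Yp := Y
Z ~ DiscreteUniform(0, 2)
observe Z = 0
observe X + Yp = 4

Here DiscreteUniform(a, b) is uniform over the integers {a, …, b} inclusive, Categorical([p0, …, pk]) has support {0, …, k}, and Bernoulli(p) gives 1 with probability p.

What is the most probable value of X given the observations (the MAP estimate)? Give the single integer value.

argmax_v P(X = v | obs) = 3

Enumerate traces; 2 have nonzero weight after conditioning:
  (X=2, Y=1, Z=0) weight 2/27
  (X=3, Y=1, Z=0) weight 2/21
Group by X:
  weight(X=2) = 2/27
  weight(X=3) = 2/21
Total weight = 2/27 + 2/21 = 32/189
P(X=2 | obs) = 2/27 / 32/189 = 7/16
P(X=3 | obs) = 2/21 / 32/189 = 9/16
argmax = 3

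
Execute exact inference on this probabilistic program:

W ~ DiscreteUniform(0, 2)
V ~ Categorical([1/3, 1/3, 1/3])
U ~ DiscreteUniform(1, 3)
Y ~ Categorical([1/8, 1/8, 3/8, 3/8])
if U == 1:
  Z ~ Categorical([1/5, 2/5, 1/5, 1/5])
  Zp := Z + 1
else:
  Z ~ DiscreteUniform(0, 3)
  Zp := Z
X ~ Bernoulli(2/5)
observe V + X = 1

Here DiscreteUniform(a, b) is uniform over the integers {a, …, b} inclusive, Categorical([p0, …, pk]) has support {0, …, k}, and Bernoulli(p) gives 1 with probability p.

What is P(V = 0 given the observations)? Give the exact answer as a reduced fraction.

P(V = 0 | obs) = 2/5

Enumerate traces; 288 have nonzero weight after conditioning:
  (W=0, V=0, U=1, Y=0, Z=0, X=1) weight 1/2700
  (W=0, V=0, U=1, Y=0, Z=1, X=1) weight 1/1350
  (W=0, V=0, U=1, Y=0, Z=2, X=1) weight 1/2700
  (W=0, V=0, U=1, Y=0, Z=3, X=1) weight 1/2700
  (W=0, V=0, U=1, Y=1, Z=0, X=1) weight 1/2700
  (W=0, V=0, U=1, Y=1, Z=1, X=1) weight 1/1350
  (W=0, V=0, U=1, Y=1, Z=2, X=1) weight 1/2700
  (W=0, V=0, U=1, Y=1, Z=3, X=1) weight 1/2700
  (W=0, V=1, U=1, Y=0, Z=0, X=0) weight 1/1800
  … 279 more
Group by V:
  weight(V=0) = 2/15
  weight(V=1) = 1/5
Total weight = 2/15 + 1/5 = 1/3
P(V=0 | obs) = 2/15 / 1/3 = 2/5
P(V=1 | obs) = 1/5 / 1/3 = 3/5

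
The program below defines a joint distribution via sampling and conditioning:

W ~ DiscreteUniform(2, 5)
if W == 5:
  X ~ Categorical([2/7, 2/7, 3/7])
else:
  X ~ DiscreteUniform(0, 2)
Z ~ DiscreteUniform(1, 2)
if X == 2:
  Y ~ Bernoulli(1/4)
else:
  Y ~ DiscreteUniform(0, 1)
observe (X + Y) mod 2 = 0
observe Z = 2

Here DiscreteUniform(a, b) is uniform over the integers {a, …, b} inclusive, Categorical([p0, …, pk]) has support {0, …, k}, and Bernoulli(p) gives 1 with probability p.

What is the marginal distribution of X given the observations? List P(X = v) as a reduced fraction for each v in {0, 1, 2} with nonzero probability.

P(X=0) = 3/11, P(X=1) = 3/11, P(X=2) = 5/11

Enumerate traces; 12 have nonzero weight after conditioning:
  (W=2, X=0, Z=2, Y=0) weight 1/48
  (W=2, X=1, Z=2, Y=1) weight 1/48
  (W=2, X=2, Z=2, Y=0) weight 1/32
  (W=3, X=0, Z=2, Y=0) weight 1/48
  (W=3, X=1, Z=2, Y=1) weight 1/48
  (W=3, X=2, Z=2, Y=0) weight 1/32
  (W=4, X=0, Z=2, Y=0) weight 1/48
  (W=4, X=1, Z=2, Y=1) weight 1/48
  … 4 more
Group by X:
  weight(X=0) = 9/112
  weight(X=1) = 9/112
  weight(X=2) = 15/112
Total weight = 9/112 + 9/112 + 15/112 = 33/112
P(X=0 | obs) = 9/112 / 33/112 = 3/11
P(X=1 | obs) = 9/112 / 33/112 = 3/11
P(X=2 | obs) = 15/112 / 33/112 = 5/11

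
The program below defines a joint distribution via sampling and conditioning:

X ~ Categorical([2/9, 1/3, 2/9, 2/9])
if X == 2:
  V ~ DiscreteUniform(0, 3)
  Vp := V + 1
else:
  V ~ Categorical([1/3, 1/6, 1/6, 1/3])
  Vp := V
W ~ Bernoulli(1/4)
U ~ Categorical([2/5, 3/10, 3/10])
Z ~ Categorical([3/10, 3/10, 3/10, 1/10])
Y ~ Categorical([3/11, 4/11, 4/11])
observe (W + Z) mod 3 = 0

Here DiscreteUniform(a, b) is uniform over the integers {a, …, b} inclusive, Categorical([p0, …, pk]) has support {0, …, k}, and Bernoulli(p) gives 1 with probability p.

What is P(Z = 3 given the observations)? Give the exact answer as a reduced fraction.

P(Z = 3 | obs) = 1/5

Enumerate traces; 432 have nonzero weight after conditioning:
  (X=0, V=0, W=0, U=0, Z=0, Y=0) weight 1/550
  (X=0, V=0, W=0, U=0, Z=0, Y=1) weight 2/825
  (X=0, V=0, W=0, U=0, Z=0, Y=2) weight 2/825
  (X=0, V=0, W=0, U=0, Z=3, Y=0) weight 1/1650
  (X=0, V=0, W=0, U=0, Z=3, Y=1) weight 2/2475
  (X=0, V=0, W=0, U=0, Z=3, Y=2) weight 2/2475
  (X=0, V=0, W=0, U=1, Z=0, Y=0) weight 3/2200
  (X=0, V=0, W=0, U=1, Z=0, Y=1) weight 1/550
  (X=0, V=0, W=1, U=0, Z=2, Y=0) weight 1/1650
  … 423 more
Group by Z:
  weight(Z=0) = 9/40
  weight(Z=2) = 3/40
  weight(Z=3) = 3/40
Total weight = 9/40 + 3/40 + 3/40 = 3/8
P(Z=0 | obs) = 9/40 / 3/8 = 3/5
P(Z=2 | obs) = 3/40 / 3/8 = 1/5
P(Z=3 | obs) = 3/40 / 3/8 = 1/5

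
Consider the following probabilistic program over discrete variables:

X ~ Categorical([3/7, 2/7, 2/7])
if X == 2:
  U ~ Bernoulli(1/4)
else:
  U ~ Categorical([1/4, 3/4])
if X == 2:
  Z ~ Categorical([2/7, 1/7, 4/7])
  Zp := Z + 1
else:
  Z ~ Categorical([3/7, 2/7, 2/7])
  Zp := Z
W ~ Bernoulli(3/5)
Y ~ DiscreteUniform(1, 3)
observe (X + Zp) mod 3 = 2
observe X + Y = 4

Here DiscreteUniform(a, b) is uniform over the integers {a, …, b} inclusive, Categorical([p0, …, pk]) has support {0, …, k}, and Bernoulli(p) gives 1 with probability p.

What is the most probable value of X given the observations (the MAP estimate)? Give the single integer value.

argmax_v P(X = v | obs) = 2

Enumerate traces; 8 have nonzero weight after conditioning:
  (X=1, U=0, Z=1, W=0, Y=3) weight 2/735
  (X=1, U=0, Z=1, W=1, Y=3) weight 1/245
  (X=1, U=1, Z=1, W=0, Y=3) weight 2/245
  (X=1, U=1, Z=1, W=1, Y=3) weight 3/245
  (X=2, U=0, Z=2, W=0, Y=2) weight 4/245
  (X=2, U=0, Z=2, W=1, Y=2) weight 6/245
  (X=2, U=1, Z=2, W=0, Y=2) weight 4/735
  (X=2, U=1, Z=2, W=1, Y=2) weight 2/245
Group by X:
  weight(X=1) = 4/147
  weight(X=2) = 8/147
Total weight = 4/147 + 8/147 = 4/49
P(X=1 | obs) = 4/147 / 4/49 = 1/3
P(X=2 | obs) = 8/147 / 4/49 = 2/3
argmax = 2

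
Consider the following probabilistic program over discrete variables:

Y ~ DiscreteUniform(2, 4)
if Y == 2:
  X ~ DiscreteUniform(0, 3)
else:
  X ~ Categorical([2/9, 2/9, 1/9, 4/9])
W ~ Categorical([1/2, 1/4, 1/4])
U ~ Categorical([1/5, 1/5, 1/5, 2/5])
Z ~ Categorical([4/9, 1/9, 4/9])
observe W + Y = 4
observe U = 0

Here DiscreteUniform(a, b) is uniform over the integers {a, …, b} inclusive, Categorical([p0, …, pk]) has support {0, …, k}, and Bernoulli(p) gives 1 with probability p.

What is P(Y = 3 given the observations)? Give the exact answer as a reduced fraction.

P(Y = 3 | obs) = 1/4

Enumerate traces; 36 have nonzero weight after conditioning:
  (Y=2, X=0, W=2, U=0, Z=0) weight 1/540
  (Y=2, X=0, W=2, U=0, Z=1) weight 1/2160
  (Y=2, X=0, W=2, U=0, Z=2) weight 1/540
  (Y=2, X=1, W=2, U=0, Z=0) weight 1/540
  (Y=2, X=1, W=2, U=0, Z=1) weight 1/2160
  (Y=2, X=1, W=2, U=0, Z=2) weight 1/540
  (Y=2, X=2, W=2, U=0, Z=0) weight 1/540
  (Y=2, X=2, W=2, U=0, Z=1) weight 1/2160
  (Y=3, X=0, W=1, U=0, Z=0) weight 2/1215
  (Y=4, X=0, W=0, U=0, Z=0) weight 4/1215
  … 26 more
Group by Y:
  weight(Y=2) = 1/60
  weight(Y=3) = 1/60
  weight(Y=4) = 1/30
Total weight = 1/60 + 1/60 + 1/30 = 1/15
P(Y=2 | obs) = 1/60 / 1/15 = 1/4
P(Y=3 | obs) = 1/60 / 1/15 = 1/4
P(Y=4 | obs) = 1/30 / 1/15 = 1/2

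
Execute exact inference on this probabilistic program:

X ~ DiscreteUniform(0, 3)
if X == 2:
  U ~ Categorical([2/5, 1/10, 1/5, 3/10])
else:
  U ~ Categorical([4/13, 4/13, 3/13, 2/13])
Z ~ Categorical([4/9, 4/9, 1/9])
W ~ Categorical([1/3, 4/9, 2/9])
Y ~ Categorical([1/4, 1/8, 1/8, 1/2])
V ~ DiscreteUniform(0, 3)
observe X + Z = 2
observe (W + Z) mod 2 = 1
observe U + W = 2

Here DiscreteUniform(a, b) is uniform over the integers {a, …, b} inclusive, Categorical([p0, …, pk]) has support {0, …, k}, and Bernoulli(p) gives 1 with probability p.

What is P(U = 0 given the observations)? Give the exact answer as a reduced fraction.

Enumerate traces; 64 have nonzero weight after conditioning:
  (X=0, U=1, Z=2, W=1, Y=0, V=0) weight 1/4212
  (X=0, U=1, Z=2, W=1, Y=0, V=1) weight 1/4212
  (X=0, U=1, Z=2, W=1, Y=0, V=2) weight 1/4212
  (X=0, U=1, Z=2, W=1, Y=0, V=3) weight 1/4212
  (X=0, U=1, Z=2, W=1, Y=1, V=0) weight 1/8424
  (X=0, U=1, Z=2, W=1, Y=1, V=1) weight 1/8424
  (X=0, U=1, Z=2, W=1, Y=1, V=2) weight 1/8424
  (X=0, U=1, Z=2, W=1, Y=1, V=3) weight 1/8424
  (X=1, U=0, Z=1, W=2, Y=0, V=0) weight 1/2106
  (X=1, U=2, Z=1, W=0, Y=0, V=0) weight 1/1872
  … 54 more
Group by U:
  weight(U=0) = 8/1053
  weight(U=1) = 46/5265
  weight(U=2) = 1/117
Total weight = 8/1053 + 46/5265 + 1/117 = 131/5265
P(U=0 | obs) = 8/1053 / 131/5265 = 40/131
P(U=1 | obs) = 46/5265 / 131/5265 = 46/131
P(U=2 | obs) = 1/117 / 131/5265 = 45/131

P(U = 0 | obs) = 40/131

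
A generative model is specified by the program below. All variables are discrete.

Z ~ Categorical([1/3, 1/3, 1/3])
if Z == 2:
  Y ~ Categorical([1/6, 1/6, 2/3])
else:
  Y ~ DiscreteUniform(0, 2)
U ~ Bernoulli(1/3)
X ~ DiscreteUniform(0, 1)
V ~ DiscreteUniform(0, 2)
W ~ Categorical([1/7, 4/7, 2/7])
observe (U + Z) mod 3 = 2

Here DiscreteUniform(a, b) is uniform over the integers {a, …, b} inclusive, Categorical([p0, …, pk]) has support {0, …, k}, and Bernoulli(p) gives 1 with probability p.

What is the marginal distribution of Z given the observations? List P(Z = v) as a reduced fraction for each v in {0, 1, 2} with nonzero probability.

Enumerate traces; 108 have nonzero weight after conditioning:
  (Z=1, Y=0, U=1, X=0, V=0, W=0) weight 1/1134
  (Z=1, Y=0, U=1, X=0, V=0, W=1) weight 2/567
  (Z=1, Y=0, U=1, X=0, V=0, W=2) weight 1/567
  (Z=1, Y=0, U=1, X=0, V=1, W=0) weight 1/1134
  (Z=1, Y=0, U=1, X=0, V=1, W=1) weight 2/567
  (Z=1, Y=0, U=1, X=0, V=1, W=2) weight 1/567
  (Z=1, Y=0, U=1, X=0, V=2, W=0) weight 1/1134
  (Z=1, Y=0, U=1, X=0, V=2, W=1) weight 2/567
  (Z=2, Y=0, U=0, X=0, V=0, W=0) weight 1/1134
  … 99 more
Group by Z:
  weight(Z=1) = 1/9
  weight(Z=2) = 2/9
Total weight = 1/9 + 2/9 = 1/3
P(Z=1 | obs) = 1/9 / 1/3 = 1/3
P(Z=2 | obs) = 2/9 / 1/3 = 2/3

P(Z=1) = 1/3, P(Z=2) = 2/3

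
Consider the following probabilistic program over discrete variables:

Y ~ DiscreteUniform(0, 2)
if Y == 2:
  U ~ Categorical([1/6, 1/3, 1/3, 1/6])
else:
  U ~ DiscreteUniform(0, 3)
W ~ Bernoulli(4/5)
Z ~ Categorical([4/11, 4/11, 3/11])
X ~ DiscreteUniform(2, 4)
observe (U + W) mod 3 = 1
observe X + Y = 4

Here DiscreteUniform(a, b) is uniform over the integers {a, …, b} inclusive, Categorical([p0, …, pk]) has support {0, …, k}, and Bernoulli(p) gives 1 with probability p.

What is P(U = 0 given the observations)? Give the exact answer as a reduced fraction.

Enumerate traces; 27 have nonzero weight after conditioning:
  (Y=0, U=0, W=1, Z=0, X=4) weight 4/495
  (Y=0, U=0, W=1, Z=1, X=4) weight 4/495
  (Y=0, U=0, W=1, Z=2, X=4) weight 1/165
  (Y=0, U=1, W=0, Z=0, X=4) weight 1/495
  (Y=0, U=1, W=0, Z=1, X=4) weight 1/495
  (Y=0, U=1, W=0, Z=2, X=4) weight 1/660
  (Y=0, U=3, W=1, Z=0, X=4) weight 4/495
  (Y=0, U=3, W=1, Z=1, X=4) weight 4/495
  … 19 more
Group by U:
  weight(U=0) = 8/135
  weight(U=1) = 1/54
  weight(U=3) = 8/135
Total weight = 8/135 + 1/54 + 8/135 = 37/270
P(U=0 | obs) = 8/135 / 37/270 = 16/37
P(U=1 | obs) = 1/54 / 37/270 = 5/37
P(U=3 | obs) = 8/135 / 37/270 = 16/37

P(U = 0 | obs) = 16/37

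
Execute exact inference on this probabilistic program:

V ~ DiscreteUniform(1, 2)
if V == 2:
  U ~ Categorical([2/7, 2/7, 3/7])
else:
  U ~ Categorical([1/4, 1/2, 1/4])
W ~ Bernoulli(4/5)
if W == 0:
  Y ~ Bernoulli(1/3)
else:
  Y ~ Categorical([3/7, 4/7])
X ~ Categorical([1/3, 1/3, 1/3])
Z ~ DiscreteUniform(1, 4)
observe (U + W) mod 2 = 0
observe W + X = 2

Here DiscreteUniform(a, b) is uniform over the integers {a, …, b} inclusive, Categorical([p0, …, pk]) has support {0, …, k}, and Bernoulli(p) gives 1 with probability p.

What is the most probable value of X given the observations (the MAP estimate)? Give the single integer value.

Enumerate traces; 48 have nonzero weight after conditioning:
  (V=1, U=0, W=0, Y=0, X=2, Z=1) weight 1/720
  (V=1, U=0, W=0, Y=0, X=2, Z=2) weight 1/720
  (V=1, U=0, W=0, Y=0, X=2, Z=3) weight 1/720
  (V=1, U=0, W=0, Y=0, X=2, Z=4) weight 1/720
  (V=1, U=0, W=0, Y=1, X=2, Z=1) weight 1/1440
  (V=1, U=0, W=0, Y=1, X=2, Z=2) weight 1/1440
  (V=1, U=0, W=0, Y=1, X=2, Z=3) weight 1/1440
  (V=1, U=0, W=0, Y=1, X=2, Z=4) weight 1/1440
  (V=1, U=1, W=1, Y=0, X=1, Z=1) weight 1/140
  … 39 more
Group by X:
  weight(X=1) = 11/105
  weight(X=2) = 17/420
Total weight = 11/105 + 17/420 = 61/420
P(X=1 | obs) = 11/105 / 61/420 = 44/61
P(X=2 | obs) = 17/420 / 61/420 = 17/61
argmax = 1

argmax_v P(X = v | obs) = 1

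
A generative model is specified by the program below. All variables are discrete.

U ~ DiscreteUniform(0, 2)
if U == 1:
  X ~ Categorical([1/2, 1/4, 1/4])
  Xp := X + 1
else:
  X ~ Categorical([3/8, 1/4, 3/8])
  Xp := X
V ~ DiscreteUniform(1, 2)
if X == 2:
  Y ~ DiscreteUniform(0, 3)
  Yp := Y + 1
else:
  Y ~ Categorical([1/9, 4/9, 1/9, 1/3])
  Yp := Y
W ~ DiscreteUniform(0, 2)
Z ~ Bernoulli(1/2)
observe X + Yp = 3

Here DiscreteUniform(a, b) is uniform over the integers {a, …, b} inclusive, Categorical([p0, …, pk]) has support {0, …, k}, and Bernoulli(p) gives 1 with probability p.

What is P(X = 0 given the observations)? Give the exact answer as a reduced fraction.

P(X = 0 | obs) = 5/9

Enumerate traces; 108 have nonzero weight after conditioning:
  (U=0, X=0, V=1, Y=3, W=0, Z=0) weight 1/288
  (U=0, X=0, V=1, Y=3, W=0, Z=1) weight 1/288
  (U=0, X=0, V=1, Y=3, W=1, Z=0) weight 1/288
  (U=0, X=0, V=1, Y=3, W=1, Z=1) weight 1/288
  (U=0, X=0, V=1, Y=3, W=2, Z=0) weight 1/288
  (U=0, X=0, V=1, Y=3, W=2, Z=1) weight 1/288
  (U=0, X=0, V=2, Y=3, W=0, Z=0) weight 1/288
  (U=0, X=0, V=2, Y=3, W=0, Z=1) weight 1/288
  (U=0, X=1, V=1, Y=2, W=0, Z=0) weight 1/1296
  (U=0, X=2, V=1, Y=0, W=0, Z=0) weight 1/384
  … 98 more
Group by X:
  weight(X=0) = 5/36
  weight(X=1) = 1/36
  weight(X=2) = 1/12
Total weight = 5/36 + 1/36 + 1/12 = 1/4
P(X=0 | obs) = 5/36 / 1/4 = 5/9
P(X=1 | obs) = 1/36 / 1/4 = 1/9
P(X=2 | obs) = 1/12 / 1/4 = 1/3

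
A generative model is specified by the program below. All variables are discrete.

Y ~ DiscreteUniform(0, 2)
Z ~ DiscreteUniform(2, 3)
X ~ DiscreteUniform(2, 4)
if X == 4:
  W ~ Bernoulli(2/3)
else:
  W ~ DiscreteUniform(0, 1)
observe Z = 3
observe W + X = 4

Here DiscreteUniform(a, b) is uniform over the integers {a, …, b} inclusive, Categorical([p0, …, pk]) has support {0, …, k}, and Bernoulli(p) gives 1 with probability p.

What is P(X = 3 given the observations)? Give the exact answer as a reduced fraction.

P(X = 3 | obs) = 3/5

Enumerate traces; 6 have nonzero weight after conditioning:
  (Y=0, Z=3, X=3, W=1) weight 1/36
  (Y=0, Z=3, X=4, W=0) weight 1/54
  (Y=1, Z=3, X=3, W=1) weight 1/36
  (Y=1, Z=3, X=4, W=0) weight 1/54
  (Y=2, Z=3, X=3, W=1) weight 1/36
  (Y=2, Z=3, X=4, W=0) weight 1/54
Group by X:
  weight(X=3) = 1/12
  weight(X=4) = 1/18
Total weight = 1/12 + 1/18 = 5/36
P(X=3 | obs) = 1/12 / 5/36 = 3/5
P(X=4 | obs) = 1/18 / 5/36 = 2/5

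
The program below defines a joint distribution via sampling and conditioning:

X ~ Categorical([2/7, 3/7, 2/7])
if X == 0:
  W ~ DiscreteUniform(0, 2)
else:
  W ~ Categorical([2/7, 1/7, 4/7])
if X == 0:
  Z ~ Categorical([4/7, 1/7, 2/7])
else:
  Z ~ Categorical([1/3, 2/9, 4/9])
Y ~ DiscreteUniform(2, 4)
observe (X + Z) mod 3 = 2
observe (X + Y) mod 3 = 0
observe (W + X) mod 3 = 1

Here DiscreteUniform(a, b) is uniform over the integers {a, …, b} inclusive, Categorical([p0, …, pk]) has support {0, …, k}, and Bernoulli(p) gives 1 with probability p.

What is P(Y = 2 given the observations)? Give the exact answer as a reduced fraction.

P(Y = 2 | obs) = 1/4

Enumerate traces; 3 have nonzero weight after conditioning:
  (X=0, W=1, Z=2, Y=3) weight 4/441
  (X=1, W=0, Z=1, Y=2) weight 4/441
  (X=2, W=2, Z=0, Y=4) weight 8/441
Group by Y:
  weight(Y=2) = 4/441
  weight(Y=3) = 4/441
  weight(Y=4) = 8/441
Total weight = 4/441 + 4/441 + 8/441 = 16/441
P(Y=2 | obs) = 4/441 / 16/441 = 1/4
P(Y=3 | obs) = 4/441 / 16/441 = 1/4
P(Y=4 | obs) = 8/441 / 16/441 = 1/2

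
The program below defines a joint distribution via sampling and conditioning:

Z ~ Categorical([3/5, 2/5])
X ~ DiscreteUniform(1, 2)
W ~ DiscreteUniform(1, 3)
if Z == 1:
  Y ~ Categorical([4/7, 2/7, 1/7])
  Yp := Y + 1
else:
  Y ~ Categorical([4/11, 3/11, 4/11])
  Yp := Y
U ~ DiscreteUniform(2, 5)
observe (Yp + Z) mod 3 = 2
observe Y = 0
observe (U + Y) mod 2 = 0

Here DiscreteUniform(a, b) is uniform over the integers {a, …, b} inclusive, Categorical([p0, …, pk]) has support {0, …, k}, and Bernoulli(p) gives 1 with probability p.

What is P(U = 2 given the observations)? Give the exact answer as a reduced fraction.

P(U = 2 | obs) = 1/2

Enumerate traces; 12 have nonzero weight after conditioning:
  (Z=1, X=1, W=1, Y=0, U=2) weight 1/105
  (Z=1, X=1, W=1, Y=0, U=4) weight 1/105
  (Z=1, X=1, W=2, Y=0, U=2) weight 1/105
  (Z=1, X=1, W=2, Y=0, U=4) weight 1/105
  (Z=1, X=1, W=3, Y=0, U=2) weight 1/105
  (Z=1, X=1, W=3, Y=0, U=4) weight 1/105
  (Z=1, X=2, W=1, Y=0, U=2) weight 1/105
  (Z=1, X=2, W=1, Y=0, U=4) weight 1/105
  … 4 more
Group by U:
  weight(U=2) = 2/35
  weight(U=4) = 2/35
Total weight = 2/35 + 2/35 = 4/35
P(U=2 | obs) = 2/35 / 4/35 = 1/2
P(U=4 | obs) = 2/35 / 4/35 = 1/2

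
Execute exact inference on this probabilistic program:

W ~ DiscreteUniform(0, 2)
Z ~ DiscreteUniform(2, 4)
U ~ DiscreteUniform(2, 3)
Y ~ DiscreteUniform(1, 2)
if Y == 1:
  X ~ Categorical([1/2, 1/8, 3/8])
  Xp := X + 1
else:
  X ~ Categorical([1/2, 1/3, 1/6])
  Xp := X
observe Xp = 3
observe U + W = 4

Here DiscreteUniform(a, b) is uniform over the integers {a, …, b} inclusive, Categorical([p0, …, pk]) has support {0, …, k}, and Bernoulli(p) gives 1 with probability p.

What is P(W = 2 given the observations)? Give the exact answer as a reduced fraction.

Enumerate traces; 6 have nonzero weight after conditioning:
  (W=1, Z=2, U=3, Y=1, X=2) weight 1/96
  (W=1, Z=3, U=3, Y=1, X=2) weight 1/96
  (W=1, Z=4, U=3, Y=1, X=2) weight 1/96
  (W=2, Z=2, U=2, Y=1, X=2) weight 1/96
  (W=2, Z=3, U=2, Y=1, X=2) weight 1/96
  (W=2, Z=4, U=2, Y=1, X=2) weight 1/96
Group by W:
  weight(W=1) = 1/32
  weight(W=2) = 1/32
Total weight = 1/32 + 1/32 = 1/16
P(W=1 | obs) = 1/32 / 1/16 = 1/2
P(W=2 | obs) = 1/32 / 1/16 = 1/2

P(W = 2 | obs) = 1/2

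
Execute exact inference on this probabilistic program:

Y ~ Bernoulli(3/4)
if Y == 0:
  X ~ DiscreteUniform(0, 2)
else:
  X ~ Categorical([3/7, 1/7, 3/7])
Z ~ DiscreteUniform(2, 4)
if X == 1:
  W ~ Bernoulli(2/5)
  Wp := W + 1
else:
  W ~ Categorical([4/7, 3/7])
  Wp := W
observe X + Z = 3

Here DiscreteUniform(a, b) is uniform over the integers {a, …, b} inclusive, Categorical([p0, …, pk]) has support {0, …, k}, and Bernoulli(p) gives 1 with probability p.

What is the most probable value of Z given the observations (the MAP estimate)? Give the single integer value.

Enumerate traces; 8 have nonzero weight after conditioning:
  (Y=0, X=0, Z=3, W=0) weight 1/63
  (Y=0, X=0, Z=3, W=1) weight 1/84
  (Y=0, X=1, Z=2, W=0) weight 1/60
  (Y=0, X=1, Z=2, W=1) weight 1/90
  (Y=1, X=0, Z=3, W=0) weight 3/49
  (Y=1, X=0, Z=3, W=1) weight 9/196
  (Y=1, X=1, Z=2, W=0) weight 3/140
  (Y=1, X=1, Z=2, W=1) weight 1/70
Group by Z:
  weight(Z=2) = 4/63
  weight(Z=3) = 17/126
Total weight = 4/63 + 17/126 = 25/126
P(Z=2 | obs) = 4/63 / 25/126 = 8/25
P(Z=3 | obs) = 17/126 / 25/126 = 17/25
argmax = 3

argmax_v P(Z = v | obs) = 3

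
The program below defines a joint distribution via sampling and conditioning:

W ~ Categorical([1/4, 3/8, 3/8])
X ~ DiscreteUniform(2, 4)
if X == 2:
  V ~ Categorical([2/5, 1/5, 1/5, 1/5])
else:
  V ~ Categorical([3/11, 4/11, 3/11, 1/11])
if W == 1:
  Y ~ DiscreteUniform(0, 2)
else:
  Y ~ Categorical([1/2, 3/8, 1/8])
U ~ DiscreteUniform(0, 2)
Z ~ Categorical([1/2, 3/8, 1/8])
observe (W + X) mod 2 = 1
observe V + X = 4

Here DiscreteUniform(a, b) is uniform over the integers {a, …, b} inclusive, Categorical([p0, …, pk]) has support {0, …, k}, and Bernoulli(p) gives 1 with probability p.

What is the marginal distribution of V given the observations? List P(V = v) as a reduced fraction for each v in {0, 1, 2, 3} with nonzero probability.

P(V=0) = 45/178, P(V=1) = 50/89, P(V=2) = 33/178

Enumerate traces; 108 have nonzero weight after conditioning:
  (W=0, X=3, V=1, Y=0, U=0, Z=0) weight 1/396
  (W=0, X=3, V=1, Y=0, U=0, Z=1) weight 1/528
  (W=0, X=3, V=1, Y=0, U=0, Z=2) weight 1/1584
  (W=0, X=3, V=1, Y=0, U=1, Z=0) weight 1/396
  (W=0, X=3, V=1, Y=0, U=1, Z=1) weight 1/528
  (W=0, X=3, V=1, Y=0, U=1, Z=2) weight 1/1584
  (W=0, X=3, V=1, Y=0, U=2, Z=0) weight 1/396
  (W=0, X=3, V=1, Y=0, U=2, Z=1) weight 1/528
  (W=1, X=2, V=2, Y=0, U=0, Z=0) weight 1/720
  (W=1, X=4, V=0, Y=0, U=0, Z=0) weight 1/528
  … 98 more
Group by V:
  weight(V=0) = 3/88
  weight(V=1) = 5/66
  weight(V=2) = 1/40
Total weight = 3/88 + 5/66 + 1/40 = 89/660
P(V=0 | obs) = 3/88 / 89/660 = 45/178
P(V=1 | obs) = 5/66 / 89/660 = 50/89
P(V=2 | obs) = 1/40 / 89/660 = 33/178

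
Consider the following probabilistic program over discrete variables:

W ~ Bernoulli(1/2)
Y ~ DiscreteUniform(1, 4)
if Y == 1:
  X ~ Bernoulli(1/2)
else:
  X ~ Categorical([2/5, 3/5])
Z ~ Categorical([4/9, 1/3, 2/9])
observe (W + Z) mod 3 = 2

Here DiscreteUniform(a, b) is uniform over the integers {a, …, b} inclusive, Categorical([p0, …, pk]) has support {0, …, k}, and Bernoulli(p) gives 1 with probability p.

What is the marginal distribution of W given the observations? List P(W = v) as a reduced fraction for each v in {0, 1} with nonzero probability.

P(W=0) = 2/5, P(W=1) = 3/5

Enumerate traces; 16 have nonzero weight after conditioning:
  (W=0, Y=1, X=0, Z=2) weight 1/72
  (W=0, Y=1, X=1, Z=2) weight 1/72
  (W=0, Y=2, X=0, Z=2) weight 1/90
  (W=0, Y=2, X=1, Z=2) weight 1/60
  (W=0, Y=3, X=0, Z=2) weight 1/90
  (W=0, Y=3, X=1, Z=2) weight 1/60
  (W=0, Y=4, X=0, Z=2) weight 1/90
  (W=0, Y=4, X=1, Z=2) weight 1/60
  (W=1, Y=1, X=0, Z=1) weight 1/48
  … 7 more
Group by W:
  weight(W=0) = 1/9
  weight(W=1) = 1/6
Total weight = 1/9 + 1/6 = 5/18
P(W=0 | obs) = 1/9 / 5/18 = 2/5
P(W=1 | obs) = 1/6 / 5/18 = 3/5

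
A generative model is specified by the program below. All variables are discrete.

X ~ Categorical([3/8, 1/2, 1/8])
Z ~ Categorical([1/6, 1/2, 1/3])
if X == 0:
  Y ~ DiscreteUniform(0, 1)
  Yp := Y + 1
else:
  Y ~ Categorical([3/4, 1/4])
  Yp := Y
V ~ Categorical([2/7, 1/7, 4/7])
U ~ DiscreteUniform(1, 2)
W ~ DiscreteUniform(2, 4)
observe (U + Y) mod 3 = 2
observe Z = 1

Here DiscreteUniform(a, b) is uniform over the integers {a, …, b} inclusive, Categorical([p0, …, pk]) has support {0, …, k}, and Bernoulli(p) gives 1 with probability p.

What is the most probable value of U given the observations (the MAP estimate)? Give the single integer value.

argmax_v P(U = v | obs) = 2

Enumerate traces; 54 have nonzero weight after conditioning:
  (X=0, Z=1, Y=0, V=0, U=2, W=2) weight 1/224
  (X=0, Z=1, Y=0, V=0, U=2, W=3) weight 1/224
  (X=0, Z=1, Y=0, V=0, U=2, W=4) weight 1/224
  (X=0, Z=1, Y=0, V=1, U=2, W=2) weight 1/448
  (X=0, Z=1, Y=0, V=1, U=2, W=3) weight 1/448
  (X=0, Z=1, Y=0, V=1, U=2, W=4) weight 1/448
  (X=0, Z=1, Y=0, V=2, U=2, W=2) weight 1/112
  (X=0, Z=1, Y=0, V=2, U=2, W=3) weight 1/112
  (X=0, Z=1, Y=1, V=0, U=1, W=2) weight 1/224
  … 45 more
Group by U:
  weight(U=1) = 11/128
  weight(U=2) = 21/128
Total weight = 11/128 + 21/128 = 1/4
P(U=1 | obs) = 11/128 / 1/4 = 11/32
P(U=2 | obs) = 21/128 / 1/4 = 21/32
argmax = 2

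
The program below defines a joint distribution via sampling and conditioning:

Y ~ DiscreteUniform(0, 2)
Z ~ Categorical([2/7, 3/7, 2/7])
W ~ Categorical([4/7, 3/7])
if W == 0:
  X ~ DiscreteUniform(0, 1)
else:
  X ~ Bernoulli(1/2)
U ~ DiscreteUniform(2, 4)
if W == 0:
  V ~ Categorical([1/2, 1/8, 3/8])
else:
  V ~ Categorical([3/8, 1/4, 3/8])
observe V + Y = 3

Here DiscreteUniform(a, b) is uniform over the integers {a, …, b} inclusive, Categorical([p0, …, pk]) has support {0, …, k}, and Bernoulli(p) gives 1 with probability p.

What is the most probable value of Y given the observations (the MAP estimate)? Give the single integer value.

Enumerate traces; 72 have nonzero weight after conditioning:
  (Y=1, Z=0, W=0, X=0, U=2, V=2) weight 1/294
  (Y=1, Z=0, W=0, X=0, U=3, V=2) weight 1/294
  (Y=1, Z=0, W=0, X=0, U=4, V=2) weight 1/294
  (Y=1, Z=0, W=0, X=1, U=2, V=2) weight 1/294
  (Y=1, Z=0, W=0, X=1, U=3, V=2) weight 1/294
  (Y=1, Z=0, W=0, X=1, U=4, V=2) weight 1/294
  (Y=1, Z=0, W=1, X=0, U=2, V=2) weight 1/392
  (Y=1, Z=0, W=1, X=0, U=3, V=2) weight 1/392
  (Y=2, Z=0, W=0, X=0, U=2, V=1) weight 1/882
  … 63 more
Group by Y:
  weight(Y=1) = 1/8
  weight(Y=2) = 5/84
Total weight = 1/8 + 5/84 = 31/168
P(Y=1 | obs) = 1/8 / 31/168 = 21/31
P(Y=2 | obs) = 5/84 / 31/168 = 10/31
argmax = 1

argmax_v P(Y = v | obs) = 1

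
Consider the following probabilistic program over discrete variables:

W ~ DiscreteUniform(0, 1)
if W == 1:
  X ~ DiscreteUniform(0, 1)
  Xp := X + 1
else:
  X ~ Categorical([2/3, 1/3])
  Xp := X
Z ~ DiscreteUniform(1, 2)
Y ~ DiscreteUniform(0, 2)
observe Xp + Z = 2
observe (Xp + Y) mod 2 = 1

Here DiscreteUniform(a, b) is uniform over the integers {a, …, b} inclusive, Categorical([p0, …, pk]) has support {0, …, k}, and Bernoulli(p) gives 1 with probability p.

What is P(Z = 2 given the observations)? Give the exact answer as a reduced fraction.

P(Z = 2 | obs) = 2/7

Enumerate traces; 5 have nonzero weight after conditioning:
  (W=0, X=0, Z=2, Y=1) weight 1/18
  (W=0, X=1, Z=1, Y=0) weight 1/36
  (W=0, X=1, Z=1, Y=2) weight 1/36
  (W=1, X=0, Z=1, Y=0) weight 1/24
  (W=1, X=0, Z=1, Y=2) weight 1/24
Group by Z:
  weight(Z=1) = 5/36
  weight(Z=2) = 1/18
Total weight = 5/36 + 1/18 = 7/36
P(Z=1 | obs) = 5/36 / 7/36 = 5/7
P(Z=2 | obs) = 1/18 / 7/36 = 2/7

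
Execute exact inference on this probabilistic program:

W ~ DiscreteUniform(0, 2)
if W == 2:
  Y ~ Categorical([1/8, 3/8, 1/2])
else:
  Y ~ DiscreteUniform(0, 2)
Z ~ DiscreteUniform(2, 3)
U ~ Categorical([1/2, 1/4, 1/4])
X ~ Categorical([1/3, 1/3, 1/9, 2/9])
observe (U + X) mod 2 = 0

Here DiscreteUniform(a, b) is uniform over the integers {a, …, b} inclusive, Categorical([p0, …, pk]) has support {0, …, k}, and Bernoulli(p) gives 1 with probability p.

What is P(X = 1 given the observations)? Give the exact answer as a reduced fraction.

P(X = 1 | obs) = 3/17

Enumerate traces; 108 have nonzero weight after conditioning:
  (W=0, Y=0, Z=2, U=0, X=0) weight 1/108
  (W=0, Y=0, Z=2, U=0, X=2) weight 1/324
  (W=0, Y=0, Z=2, U=1, X=1) weight 1/216
  (W=0, Y=0, Z=2, U=1, X=3) weight 1/324
  (W=0, Y=0, Z=2, U=2, X=0) weight 1/216
  (W=0, Y=0, Z=2, U=2, X=2) weight 1/648
  (W=0, Y=0, Z=3, U=0, X=0) weight 1/108
  (W=0, Y=0, Z=3, U=0, X=2) weight 1/324
  … 100 more
Group by X:
  weight(X=0) = 1/4
  weight(X=1) = 1/12
  weight(X=2) = 1/12
  weight(X=3) = 1/18
Total weight = 1/4 + 1/12 + 1/12 + 1/18 = 17/36
P(X=0 | obs) = 1/4 / 17/36 = 9/17
P(X=1 | obs) = 1/12 / 17/36 = 3/17
P(X=2 | obs) = 1/12 / 17/36 = 3/17
P(X=3 | obs) = 1/18 / 17/36 = 2/17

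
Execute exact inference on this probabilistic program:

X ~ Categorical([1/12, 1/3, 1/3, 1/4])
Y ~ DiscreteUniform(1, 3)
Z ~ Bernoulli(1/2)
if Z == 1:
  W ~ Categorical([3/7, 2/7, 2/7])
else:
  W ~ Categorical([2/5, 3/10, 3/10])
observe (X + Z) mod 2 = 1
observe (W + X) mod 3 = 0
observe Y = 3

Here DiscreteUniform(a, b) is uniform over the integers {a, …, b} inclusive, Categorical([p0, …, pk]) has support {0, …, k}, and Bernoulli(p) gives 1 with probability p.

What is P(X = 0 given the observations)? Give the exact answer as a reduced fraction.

P(X = 0 | obs) = 15/139

Enumerate traces; 4 have nonzero weight after conditioning:
  (X=0, Y=3, Z=1, W=0) weight 1/168
  (X=1, Y=3, Z=0, W=2) weight 1/60
  (X=2, Y=3, Z=1, W=1) weight 1/63
  (X=3, Y=3, Z=0, W=0) weight 1/60
Group by X:
  weight(X=0) = 1/168
  weight(X=1) = 1/60
  weight(X=2) = 1/63
  weight(X=3) = 1/60
Total weight = 1/168 + 1/60 + 1/63 + 1/60 = 139/2520
P(X=0 | obs) = 1/168 / 139/2520 = 15/139
P(X=1 | obs) = 1/60 / 139/2520 = 42/139
P(X=2 | obs) = 1/63 / 139/2520 = 40/139
P(X=3 | obs) = 1/60 / 139/2520 = 42/139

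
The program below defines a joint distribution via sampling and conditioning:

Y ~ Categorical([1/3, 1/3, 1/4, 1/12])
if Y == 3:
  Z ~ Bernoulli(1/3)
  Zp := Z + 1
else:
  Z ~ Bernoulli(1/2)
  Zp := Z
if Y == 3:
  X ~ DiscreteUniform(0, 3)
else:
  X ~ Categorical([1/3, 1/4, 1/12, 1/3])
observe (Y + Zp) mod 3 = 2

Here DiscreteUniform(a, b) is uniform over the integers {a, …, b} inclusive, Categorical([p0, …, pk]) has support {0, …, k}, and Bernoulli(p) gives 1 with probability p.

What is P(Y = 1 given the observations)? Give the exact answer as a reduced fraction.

P(Y = 1 | obs) = 12/23

Enumerate traces; 12 have nonzero weight after conditioning:
  (Y=1, Z=1, X=0) weight 1/18
  (Y=1, Z=1, X=1) weight 1/24
  (Y=1, Z=1, X=2) weight 1/72
  (Y=1, Z=1, X=3) weight 1/18
  (Y=2, Z=0, X=0) weight 1/24
  (Y=2, Z=0, X=1) weight 1/32
  (Y=2, Z=0, X=2) weight 1/96
  (Y=2, Z=0, X=3) weight 1/24
  (Y=3, Z=1, X=0) weight 1/144
  … 3 more
Group by Y:
  weight(Y=1) = 1/6
  weight(Y=2) = 1/8
  weight(Y=3) = 1/36
Total weight = 1/6 + 1/8 + 1/36 = 23/72
P(Y=1 | obs) = 1/6 / 23/72 = 12/23
P(Y=2 | obs) = 1/8 / 23/72 = 9/23
P(Y=3 | obs) = 1/36 / 23/72 = 2/23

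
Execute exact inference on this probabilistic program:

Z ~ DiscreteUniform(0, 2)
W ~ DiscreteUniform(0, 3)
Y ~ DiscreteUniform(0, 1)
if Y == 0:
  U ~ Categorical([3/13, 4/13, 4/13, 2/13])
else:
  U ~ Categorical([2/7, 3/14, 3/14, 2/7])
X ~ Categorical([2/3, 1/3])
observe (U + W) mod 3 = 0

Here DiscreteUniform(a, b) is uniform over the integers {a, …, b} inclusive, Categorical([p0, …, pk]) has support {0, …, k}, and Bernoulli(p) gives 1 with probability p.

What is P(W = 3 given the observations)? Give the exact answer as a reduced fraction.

Enumerate traces; 72 have nonzero weight after conditioning:
  (Z=0, W=0, Y=0, U=0, X=0) weight 1/156
  (Z=0, W=0, Y=0, U=0, X=1) weight 1/312
  (Z=0, W=0, Y=0, U=3, X=0) weight 1/234
  (Z=0, W=0, Y=0, U=3, X=1) weight 1/468
  (Z=0, W=0, Y=1, U=0, X=0) weight 1/126
  (Z=0, W=0, Y=1, U=0, X=1) weight 1/252
  (Z=0, W=0, Y=1, U=3, X=0) weight 1/126
  (Z=0, W=0, Y=1, U=3, X=1) weight 1/252
  (Z=0, W=1, Y=0, U=2, X=0) weight 1/117
  (Z=0, W=2, Y=0, U=1, X=0) weight 1/117
  … 62 more
Group by W:
  weight(W=0) = 87/728
  weight(W=1) = 95/1456
  weight(W=2) = 95/1456
  weight(W=3) = 87/728
Total weight = 87/728 + 95/1456 + 95/1456 + 87/728 = 269/728
P(W=0 | obs) = 87/728 / 269/728 = 87/269
P(W=1 | obs) = 95/1456 / 269/728 = 95/538
P(W=2 | obs) = 95/1456 / 269/728 = 95/538
P(W=3 | obs) = 87/728 / 269/728 = 87/269

P(W = 3 | obs) = 87/269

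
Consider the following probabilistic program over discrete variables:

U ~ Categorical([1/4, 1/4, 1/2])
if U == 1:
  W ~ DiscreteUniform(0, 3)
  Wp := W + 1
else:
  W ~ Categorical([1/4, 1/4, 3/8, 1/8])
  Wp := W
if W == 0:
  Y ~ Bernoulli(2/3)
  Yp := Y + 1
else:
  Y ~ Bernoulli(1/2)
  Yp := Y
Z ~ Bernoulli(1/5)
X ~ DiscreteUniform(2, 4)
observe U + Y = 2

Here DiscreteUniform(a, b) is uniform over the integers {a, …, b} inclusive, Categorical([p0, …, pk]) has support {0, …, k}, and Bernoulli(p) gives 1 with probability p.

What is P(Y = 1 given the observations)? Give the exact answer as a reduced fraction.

Enumerate traces; 48 have nonzero weight after conditioning:
  (U=1, W=0, Y=1, Z=0, X=2) weight 1/90
  (U=1, W=0, Y=1, Z=0, X=3) weight 1/90
  (U=1, W=0, Y=1, Z=0, X=4) weight 1/90
  (U=1, W=0, Y=1, Z=1, X=2) weight 1/360
  (U=1, W=0, Y=1, Z=1, X=3) weight 1/360
  (U=1, W=0, Y=1, Z=1, X=4) weight 1/360
  (U=1, W=1, Y=1, Z=0, X=2) weight 1/120
  (U=1, W=1, Y=1, Z=0, X=3) weight 1/120
  (U=2, W=0, Y=0, Z=0, X=2) weight 1/90
  … 39 more
Group by Y:
  weight(Y=0) = 11/48
  weight(Y=1) = 13/96
Total weight = 11/48 + 13/96 = 35/96
P(Y=0 | obs) = 11/48 / 35/96 = 22/35
P(Y=1 | obs) = 13/96 / 35/96 = 13/35

P(Y = 1 | obs) = 13/35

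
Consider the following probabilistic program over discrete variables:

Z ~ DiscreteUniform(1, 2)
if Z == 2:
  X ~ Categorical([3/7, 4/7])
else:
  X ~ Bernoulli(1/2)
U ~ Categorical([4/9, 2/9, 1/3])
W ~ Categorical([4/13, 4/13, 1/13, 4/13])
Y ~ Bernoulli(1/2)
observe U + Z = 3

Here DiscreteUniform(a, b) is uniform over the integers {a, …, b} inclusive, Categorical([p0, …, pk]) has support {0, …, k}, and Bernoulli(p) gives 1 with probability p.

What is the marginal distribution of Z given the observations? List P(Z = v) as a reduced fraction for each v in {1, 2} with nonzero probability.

Enumerate traces; 32 have nonzero weight after conditioning:
  (Z=1, X=0, U=2, W=0, Y=0) weight 1/78
  (Z=1, X=0, U=2, W=0, Y=1) weight 1/78
  (Z=1, X=0, U=2, W=1, Y=0) weight 1/78
  (Z=1, X=0, U=2, W=1, Y=1) weight 1/78
  (Z=1, X=0, U=2, W=2, Y=0) weight 1/312
  (Z=1, X=0, U=2, W=2, Y=1) weight 1/312
  (Z=1, X=0, U=2, W=3, Y=0) weight 1/78
  (Z=1, X=0, U=2, W=3, Y=1) weight 1/78
  (Z=2, X=0, U=1, W=0, Y=0) weight 2/273
  … 23 more
Group by Z:
  weight(Z=1) = 1/6
  weight(Z=2) = 1/9
Total weight = 1/6 + 1/9 = 5/18
P(Z=1 | obs) = 1/6 / 5/18 = 3/5
P(Z=2 | obs) = 1/9 / 5/18 = 2/5

P(Z=1) = 3/5, P(Z=2) = 2/5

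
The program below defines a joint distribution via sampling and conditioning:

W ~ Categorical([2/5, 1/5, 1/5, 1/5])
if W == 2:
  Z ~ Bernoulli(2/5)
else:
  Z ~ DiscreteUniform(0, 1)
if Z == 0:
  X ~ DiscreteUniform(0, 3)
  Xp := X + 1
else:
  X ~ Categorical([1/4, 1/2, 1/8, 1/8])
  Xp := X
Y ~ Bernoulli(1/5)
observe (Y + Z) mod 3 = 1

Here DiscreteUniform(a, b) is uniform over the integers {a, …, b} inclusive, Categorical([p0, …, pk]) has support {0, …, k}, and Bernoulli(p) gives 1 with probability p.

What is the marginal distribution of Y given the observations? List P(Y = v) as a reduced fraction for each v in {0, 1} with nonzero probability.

Enumerate traces; 32 have nonzero weight after conditioning:
  (W=0, Z=0, X=0, Y=1) weight 1/100
  (W=0, Z=0, X=1, Y=1) weight 1/100
  (W=0, Z=0, X=2, Y=1) weight 1/100
  (W=0, Z=0, X=3, Y=1) weight 1/100
  (W=0, Z=1, X=0, Y=0) weight 1/25
  (W=0, Z=1, X=1, Y=0) weight 2/25
  (W=0, Z=1, X=2, Y=0) weight 1/50
  (W=0, Z=1, X=3, Y=0) weight 1/50
  … 24 more
Group by Y:
  weight(Y=0) = 48/125
  weight(Y=1) = 13/125
Total weight = 48/125 + 13/125 = 61/125
P(Y=0 | obs) = 48/125 / 61/125 = 48/61
P(Y=1 | obs) = 13/125 / 61/125 = 13/61

P(Y=0) = 48/61, P(Y=1) = 13/61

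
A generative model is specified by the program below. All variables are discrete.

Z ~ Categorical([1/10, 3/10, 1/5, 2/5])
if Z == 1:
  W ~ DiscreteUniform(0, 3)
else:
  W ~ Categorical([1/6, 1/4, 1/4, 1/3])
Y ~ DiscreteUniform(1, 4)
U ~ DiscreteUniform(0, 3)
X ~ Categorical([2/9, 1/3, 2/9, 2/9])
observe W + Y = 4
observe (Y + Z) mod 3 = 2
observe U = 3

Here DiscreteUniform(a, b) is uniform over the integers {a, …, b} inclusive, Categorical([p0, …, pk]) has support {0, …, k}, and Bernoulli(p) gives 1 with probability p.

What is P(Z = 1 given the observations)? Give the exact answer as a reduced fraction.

P(Z = 1 | obs) = 6/13

Enumerate traces; 20 have nonzero weight after conditioning:
  (Z=0, W=2, Y=2, U=3, X=0) weight 1/2880
  (Z=0, W=2, Y=2, U=3, X=1) weight 1/1920
  (Z=0, W=2, Y=2, U=3, X=2) weight 1/2880
  (Z=0, W=2, Y=2, U=3, X=3) weight 1/2880
  (Z=1, W=0, Y=4, U=3, X=0) weight 1/960
  (Z=1, W=0, Y=4, U=3, X=1) weight 1/640
  (Z=1, W=0, Y=4, U=3, X=2) weight 1/960
  (Z=1, W=0, Y=4, U=3, X=3) weight 1/960
  (Z=2, W=1, Y=3, U=3, X=0) weight 1/1440
  (Z=3, W=2, Y=2, U=3, X=0) weight 1/720
  … 10 more
Group by Z:
  weight(Z=0) = 1/640
  weight(Z=1) = 3/320
  weight(Z=2) = 1/320
  weight(Z=3) = 1/160
Total weight = 1/640 + 3/320 + 1/320 + 1/160 = 13/640
P(Z=0 | obs) = 1/640 / 13/640 = 1/13
P(Z=1 | obs) = 3/320 / 13/640 = 6/13
P(Z=2 | obs) = 1/320 / 13/640 = 2/13
P(Z=3 | obs) = 1/160 / 13/640 = 4/13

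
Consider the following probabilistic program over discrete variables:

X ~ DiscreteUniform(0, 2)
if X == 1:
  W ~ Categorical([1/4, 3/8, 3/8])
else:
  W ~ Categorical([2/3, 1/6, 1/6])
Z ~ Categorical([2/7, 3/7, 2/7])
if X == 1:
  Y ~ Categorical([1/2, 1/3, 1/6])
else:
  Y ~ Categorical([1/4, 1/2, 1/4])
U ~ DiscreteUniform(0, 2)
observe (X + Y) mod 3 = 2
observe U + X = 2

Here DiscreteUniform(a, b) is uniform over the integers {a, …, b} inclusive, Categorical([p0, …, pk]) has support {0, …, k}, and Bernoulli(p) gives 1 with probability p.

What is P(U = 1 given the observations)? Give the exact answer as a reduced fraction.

Enumerate traces; 27 have nonzero weight after conditioning:
  (X=0, W=0, Z=0, Y=2, U=2) weight 1/189
  (X=0, W=0, Z=1, Y=2, U=2) weight 1/126
  (X=0, W=0, Z=2, Y=2, U=2) weight 1/189
  (X=0, W=1, Z=0, Y=2, U=2) weight 1/756
  (X=0, W=1, Z=1, Y=2, U=2) weight 1/504
  (X=0, W=1, Z=2, Y=2, U=2) weight 1/756
  (X=0, W=2, Z=0, Y=2, U=2) weight 1/756
  (X=0, W=2, Z=1, Y=2, U=2) weight 1/504
  (X=1, W=0, Z=0, Y=1, U=1) weight 1/378
  (X=2, W=0, Z=0, Y=0, U=0) weight 1/189
  … 17 more
Group by U:
  weight(U=0) = 1/36
  weight(U=1) = 1/27
  weight(U=2) = 1/36
Total weight = 1/36 + 1/27 + 1/36 = 5/54
P(U=0 | obs) = 1/36 / 5/54 = 3/10
P(U=1 | obs) = 1/27 / 5/54 = 2/5
P(U=2 | obs) = 1/36 / 5/54 = 3/10

P(U = 1 | obs) = 2/5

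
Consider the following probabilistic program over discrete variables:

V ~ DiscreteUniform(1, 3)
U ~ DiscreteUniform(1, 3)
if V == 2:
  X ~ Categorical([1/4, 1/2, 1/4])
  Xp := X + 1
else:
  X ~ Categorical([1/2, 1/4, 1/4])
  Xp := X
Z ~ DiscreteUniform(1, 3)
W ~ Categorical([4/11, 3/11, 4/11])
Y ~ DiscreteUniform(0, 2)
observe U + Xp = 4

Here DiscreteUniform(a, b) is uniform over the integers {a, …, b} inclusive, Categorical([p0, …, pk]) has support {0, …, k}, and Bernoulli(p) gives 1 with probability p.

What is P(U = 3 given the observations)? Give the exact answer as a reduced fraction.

P(U = 3 | obs) = 3/8

Enumerate traces; 189 have nonzero weight after conditioning:
  (V=1, U=2, X=2, Z=1, W=0, Y=0) weight 1/891
  (V=1, U=2, X=2, Z=1, W=0, Y=1) weight 1/891
  (V=1, U=2, X=2, Z=1, W=0, Y=2) weight 1/891
  (V=1, U=2, X=2, Z=1, W=1, Y=0) weight 1/1188
  (V=1, U=2, X=2, Z=1, W=1, Y=1) weight 1/1188
  (V=1, U=2, X=2, Z=1, W=1, Y=2) weight 1/1188
  (V=1, U=2, X=2, Z=1, W=2, Y=0) weight 1/891
  (V=1, U=2, X=2, Z=1, W=2, Y=1) weight 1/891
  (V=1, U=3, X=1, Z=1, W=0, Y=0) weight 1/891
  (V=2, U=1, X=2, Z=1, W=0, Y=0) weight 1/891
  … 179 more
Group by U:
  weight(U=1) = 1/36
  weight(U=2) = 1/9
  weight(U=3) = 1/12
Total weight = 1/36 + 1/9 + 1/12 = 2/9
P(U=1 | obs) = 1/36 / 2/9 = 1/8
P(U=2 | obs) = 1/9 / 2/9 = 1/2
P(U=3 | obs) = 1/12 / 2/9 = 3/8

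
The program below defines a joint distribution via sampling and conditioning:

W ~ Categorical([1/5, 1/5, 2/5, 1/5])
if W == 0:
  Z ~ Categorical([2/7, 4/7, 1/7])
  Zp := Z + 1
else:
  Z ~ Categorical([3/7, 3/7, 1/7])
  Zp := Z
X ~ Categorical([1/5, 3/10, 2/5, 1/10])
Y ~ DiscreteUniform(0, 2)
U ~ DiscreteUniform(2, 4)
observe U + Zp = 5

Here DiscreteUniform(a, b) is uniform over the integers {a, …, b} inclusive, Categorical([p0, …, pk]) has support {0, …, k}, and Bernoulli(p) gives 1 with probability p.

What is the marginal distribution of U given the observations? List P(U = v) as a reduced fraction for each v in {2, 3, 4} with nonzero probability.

P(U=2) = 1/23, P(U=3) = 8/23, P(U=4) = 14/23

Enumerate traces; 108 have nonzero weight after conditioning:
  (W=0, Z=0, X=0, Y=0, U=4) weight 2/1575
  (W=0, Z=0, X=0, Y=1, U=4) weight 2/1575
  (W=0, Z=0, X=0, Y=2, U=4) weight 2/1575
  (W=0, Z=0, X=1, Y=0, U=4) weight 1/525
  (W=0, Z=0, X=1, Y=1, U=4) weight 1/525
  (W=0, Z=0, X=1, Y=2, U=4) weight 1/525
  (W=0, Z=0, X=2, Y=0, U=4) weight 4/1575
  (W=0, Z=0, X=2, Y=1, U=4) weight 4/1575
  (W=0, Z=1, X=0, Y=0, U=3) weight 4/1575
  (W=0, Z=2, X=0, Y=0, U=2) weight 1/1575
  … 98 more
Group by U:
  weight(U=2) = 1/105
  weight(U=3) = 8/105
  weight(U=4) = 2/15
Total weight = 1/105 + 8/105 + 2/15 = 23/105
P(U=2 | obs) = 1/105 / 23/105 = 1/23
P(U=3 | obs) = 8/105 / 23/105 = 8/23
P(U=4 | obs) = 2/15 / 23/105 = 14/23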